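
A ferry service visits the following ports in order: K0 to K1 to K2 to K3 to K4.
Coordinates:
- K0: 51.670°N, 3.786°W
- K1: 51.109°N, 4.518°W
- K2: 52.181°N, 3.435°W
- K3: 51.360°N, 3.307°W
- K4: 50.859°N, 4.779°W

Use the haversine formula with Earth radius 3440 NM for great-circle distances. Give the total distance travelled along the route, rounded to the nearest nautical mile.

232 NM

Leg distances:
K0→K1: 43.4 NM  (cumulative 43.4 NM)
K1→K2: 76.0 NM  (cumulative 119.4 NM)
K2→K3: 49.5 NM  (cumulative 168.9 NM)
K3→K4: 63.1 NM  (cumulative 232.0 NM)
Total route length ≈ 232 NM.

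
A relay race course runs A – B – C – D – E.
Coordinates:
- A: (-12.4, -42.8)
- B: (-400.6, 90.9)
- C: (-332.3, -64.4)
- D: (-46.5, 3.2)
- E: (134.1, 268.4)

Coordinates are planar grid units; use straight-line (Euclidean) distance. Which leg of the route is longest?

Leg distances:
A→B: 410.6
B→C: 169.7
C→D: 293.7
D→E: 320.9
The longest leg is A–B at 410.6.

A–B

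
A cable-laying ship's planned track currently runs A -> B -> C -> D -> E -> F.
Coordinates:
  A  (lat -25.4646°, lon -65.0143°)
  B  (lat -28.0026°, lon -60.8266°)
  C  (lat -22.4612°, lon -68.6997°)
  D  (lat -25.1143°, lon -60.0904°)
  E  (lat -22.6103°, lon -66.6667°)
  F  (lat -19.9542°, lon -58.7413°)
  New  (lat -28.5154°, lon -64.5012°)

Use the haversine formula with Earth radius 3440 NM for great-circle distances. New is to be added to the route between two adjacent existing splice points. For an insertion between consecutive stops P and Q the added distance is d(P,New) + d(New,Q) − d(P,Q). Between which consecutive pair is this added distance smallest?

Added distance for inserting New between each consecutive pair:
A–B: 110.6 NM
B–C: 84.0 NM
C–D: 242.1 NM
D–E: 294.6 NM
E–F: 505.1 NM
Smallest added distance is 84.0 NM, inserting between B and C.

between B and C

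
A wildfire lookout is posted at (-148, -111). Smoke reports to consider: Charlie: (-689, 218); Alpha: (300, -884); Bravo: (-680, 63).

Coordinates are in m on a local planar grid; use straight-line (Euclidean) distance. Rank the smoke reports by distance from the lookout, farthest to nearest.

Alpha, Charlie, Bravo

Distances from the lookout:
Alpha (300, -884): 893.4 m
Charlie (-689, 218): 633.2 m
Bravo (-680, 63): 559.7 m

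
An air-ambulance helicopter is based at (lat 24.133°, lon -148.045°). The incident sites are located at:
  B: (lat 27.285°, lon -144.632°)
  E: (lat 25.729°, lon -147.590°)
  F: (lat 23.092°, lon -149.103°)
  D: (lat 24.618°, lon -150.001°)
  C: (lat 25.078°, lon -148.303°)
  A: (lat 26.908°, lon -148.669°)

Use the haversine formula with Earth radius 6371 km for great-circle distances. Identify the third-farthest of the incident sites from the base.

Distances from the base ((lat 24.133°, lon -148.045°)):
B: 489.6 km
A: 314.9 km
D: 205.3 km
E: 183.3 km
F: 158.2 km
C: 108.3 km
The third-farthest is D at 205.3 km.

D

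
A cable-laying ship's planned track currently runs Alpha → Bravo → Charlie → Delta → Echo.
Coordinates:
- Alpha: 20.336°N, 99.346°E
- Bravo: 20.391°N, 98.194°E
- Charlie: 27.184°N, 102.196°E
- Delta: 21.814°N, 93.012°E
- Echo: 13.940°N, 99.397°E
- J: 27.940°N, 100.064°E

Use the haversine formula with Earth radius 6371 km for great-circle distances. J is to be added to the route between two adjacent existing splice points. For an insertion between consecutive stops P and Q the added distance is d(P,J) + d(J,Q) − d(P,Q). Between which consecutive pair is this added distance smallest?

Added distance for inserting J between each consecutive pair:
Alpha–Bravo: 1588.9 km
Bravo–Charlie: 229.0 km
Charlie–Delta: 106.8 km
Delta–Echo: 1437.2 km
Smallest added distance is 106.8 km, inserting between Charlie and Delta.

between Charlie and Delta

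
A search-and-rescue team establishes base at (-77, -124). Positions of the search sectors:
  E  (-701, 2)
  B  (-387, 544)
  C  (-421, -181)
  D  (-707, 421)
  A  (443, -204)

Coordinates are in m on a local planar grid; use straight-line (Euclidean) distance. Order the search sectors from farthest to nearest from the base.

D, B, E, A, C

Distances from the base:
D (-707, 421): 833.0 m
B (-387, 544): 736.4 m
E (-701, 2): 636.6 m
A (443, -204): 526.1 m
C (-421, -181): 348.7 m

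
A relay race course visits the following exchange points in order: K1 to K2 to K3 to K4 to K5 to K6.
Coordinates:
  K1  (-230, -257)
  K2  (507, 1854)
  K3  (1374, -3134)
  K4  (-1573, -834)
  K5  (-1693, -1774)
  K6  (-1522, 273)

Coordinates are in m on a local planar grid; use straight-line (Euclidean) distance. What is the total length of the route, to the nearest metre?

Leg distances:
K1→K2: 2236.0 m  (cumulative 2236.0 m)
K2→K3: 5062.8 m  (cumulative 7298.7 m)
K3→K4: 3738.3 m  (cumulative 11037.0 m)
K4→K5: 947.6 m  (cumulative 11984.7 m)
K5→K6: 2054.1 m  (cumulative 14038.8 m)
Total route length ≈ 14039 m.

14039 m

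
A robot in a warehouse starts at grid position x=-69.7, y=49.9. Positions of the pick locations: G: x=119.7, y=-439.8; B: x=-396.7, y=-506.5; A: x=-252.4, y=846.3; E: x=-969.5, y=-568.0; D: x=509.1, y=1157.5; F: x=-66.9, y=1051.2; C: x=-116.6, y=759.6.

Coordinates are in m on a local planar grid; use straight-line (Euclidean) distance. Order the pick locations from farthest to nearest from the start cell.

D, E, F, A, C, B, G

Distance from the start cell at x=-69.7, y=49.9 to each:
D x=509.1, y=1157.5: 1249.7 m
E x=-969.5, y=-568.0: 1091.5 m
F x=-66.9, y=1051.2: 1001.3 m
A x=-252.4, y=846.3: 817.1 m
C x=-116.6, y=759.6: 711.2 m
B x=-396.7, y=-506.5: 645.4 m
G x=119.7, y=-439.8: 525.1 m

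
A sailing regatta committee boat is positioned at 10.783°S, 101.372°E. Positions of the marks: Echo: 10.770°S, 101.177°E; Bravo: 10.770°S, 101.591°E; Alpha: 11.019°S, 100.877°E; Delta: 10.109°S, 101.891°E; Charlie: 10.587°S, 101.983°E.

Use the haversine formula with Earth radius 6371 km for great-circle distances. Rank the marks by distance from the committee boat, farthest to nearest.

Delta, Charlie, Alpha, Bravo, Echo

Distances from the committee boat:
Delta 10.109°S, 101.891°E: 94.0 km
Charlie 10.587°S, 101.983°E: 70.2 km
Alpha 11.019°S, 100.877°E: 60.1 km
Bravo 10.770°S, 101.591°E: 24.0 km
Echo 10.770°S, 101.177°E: 21.3 km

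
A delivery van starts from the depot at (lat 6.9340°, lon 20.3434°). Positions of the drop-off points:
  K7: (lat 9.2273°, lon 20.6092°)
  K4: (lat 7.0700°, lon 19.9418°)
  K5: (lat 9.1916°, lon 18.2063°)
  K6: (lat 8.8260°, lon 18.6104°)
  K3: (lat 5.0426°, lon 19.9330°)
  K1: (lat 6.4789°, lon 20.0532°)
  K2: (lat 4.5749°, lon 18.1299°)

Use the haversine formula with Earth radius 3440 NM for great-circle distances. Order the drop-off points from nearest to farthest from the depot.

Distance from the depot at (lat 6.9340°, lon 20.3434°) to each:
K4 (lat 7.0700°, lon 19.9418°): 25.3 NM
K1 (lat 6.4789°, lon 20.0532°): 32.3 NM
K3 (lat 5.0426°, lon 19.9330°): 116.2 NM
K7 (lat 9.2273°, lon 20.6092°): 138.6 NM
K6 (lat 8.8260°, lon 18.6104°): 153.4 NM
K5 (lat 9.1916°, lon 18.2063°): 185.8 NM
K2 (lat 4.5749°, lon 18.1299°): 193.8 NM

K4, K1, K3, K7, K6, K5, K2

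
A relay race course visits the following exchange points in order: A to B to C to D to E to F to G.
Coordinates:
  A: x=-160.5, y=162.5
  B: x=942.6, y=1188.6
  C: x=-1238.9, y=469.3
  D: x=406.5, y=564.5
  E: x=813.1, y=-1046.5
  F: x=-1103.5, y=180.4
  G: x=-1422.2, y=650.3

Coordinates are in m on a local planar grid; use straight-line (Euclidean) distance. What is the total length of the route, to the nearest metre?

9957 m

Leg distances:
A→B: 1506.6 m  (cumulative 1506.6 m)
B→C: 2297.0 m  (cumulative 3803.6 m)
C→D: 1648.2 m  (cumulative 5451.7 m)
D→E: 1661.5 m  (cumulative 7113.3 m)
E→F: 2275.7 m  (cumulative 9388.9 m)
F→G: 567.8 m  (cumulative 9956.7 m)
Total route length ≈ 9957 m.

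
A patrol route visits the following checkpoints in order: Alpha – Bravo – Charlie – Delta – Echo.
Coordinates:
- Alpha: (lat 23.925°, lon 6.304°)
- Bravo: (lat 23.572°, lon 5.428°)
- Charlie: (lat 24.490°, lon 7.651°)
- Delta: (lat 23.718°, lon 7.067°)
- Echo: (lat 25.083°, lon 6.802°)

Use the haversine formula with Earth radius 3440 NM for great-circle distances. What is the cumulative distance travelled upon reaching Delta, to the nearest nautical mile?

243 NM

Leg distances:
Alpha→Bravo: 52.6 NM  (cumulative 52.6 NM)
Bravo→Charlie: 133.8 NM  (cumulative 186.4 NM)
Charlie→Delta: 56.3 NM  (cumulative 242.7 NM)
Cumulative distance at Delta ≈ 243 NM.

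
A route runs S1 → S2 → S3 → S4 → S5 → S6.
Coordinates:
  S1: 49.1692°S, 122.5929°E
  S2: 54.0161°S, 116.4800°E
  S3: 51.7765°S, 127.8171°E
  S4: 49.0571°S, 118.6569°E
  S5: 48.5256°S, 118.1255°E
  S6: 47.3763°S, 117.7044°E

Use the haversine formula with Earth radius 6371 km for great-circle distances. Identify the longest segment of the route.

Leg distances:
S1→S2: 684.2 km
S2→S3: 799.2 km
S3→S4: 715.3 km
S4→S5: 70.8 km
S5→S6: 131.6 km
The longest leg is S2–S3 at 799.2 km.

S2–S3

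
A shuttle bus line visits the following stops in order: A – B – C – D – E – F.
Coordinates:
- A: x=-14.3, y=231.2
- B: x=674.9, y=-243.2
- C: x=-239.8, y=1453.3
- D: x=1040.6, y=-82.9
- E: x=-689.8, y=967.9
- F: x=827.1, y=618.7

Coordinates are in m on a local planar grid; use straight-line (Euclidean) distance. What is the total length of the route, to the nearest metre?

8345 m

Leg distances:
A→B: 836.7 m  (cumulative 836.7 m)
B→C: 1927.4 m  (cumulative 2764.1 m)
C→D: 1999.8 m  (cumulative 4763.9 m)
D→E: 2024.5 m  (cumulative 6788.4 m)
E→F: 1556.6 m  (cumulative 8344.9 m)
Total route length ≈ 8345 m.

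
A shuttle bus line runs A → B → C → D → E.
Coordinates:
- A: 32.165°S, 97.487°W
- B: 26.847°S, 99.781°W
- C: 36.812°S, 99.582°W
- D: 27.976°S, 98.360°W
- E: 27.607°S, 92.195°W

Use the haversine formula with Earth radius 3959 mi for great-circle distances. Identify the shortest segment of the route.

Leg distances:
A→B: 392.5 mi
B→C: 688.7 mi
C→D: 614.7 mi
D→E: 377.7 mi
The shortest leg is D–E at 377.7 mi.

D–E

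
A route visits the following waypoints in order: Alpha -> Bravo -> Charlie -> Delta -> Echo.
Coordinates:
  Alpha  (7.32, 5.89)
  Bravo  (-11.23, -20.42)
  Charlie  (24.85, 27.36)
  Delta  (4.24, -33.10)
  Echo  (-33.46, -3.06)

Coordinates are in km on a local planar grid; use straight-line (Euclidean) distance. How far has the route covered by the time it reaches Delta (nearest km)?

Leg distances:
Alpha→Bravo: 32.2 km  (cumulative 32.2 km)
Bravo→Charlie: 59.9 km  (cumulative 92.1 km)
Charlie→Delta: 63.9 km  (cumulative 155.9 km)
Cumulative distance at Delta ≈ 156 km.

156 km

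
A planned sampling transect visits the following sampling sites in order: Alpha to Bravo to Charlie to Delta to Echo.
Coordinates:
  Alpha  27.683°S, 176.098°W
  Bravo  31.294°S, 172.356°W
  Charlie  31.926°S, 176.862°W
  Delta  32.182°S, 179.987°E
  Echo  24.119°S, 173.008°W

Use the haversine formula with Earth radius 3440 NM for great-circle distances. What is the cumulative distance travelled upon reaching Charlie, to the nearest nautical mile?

Leg distances:
Alpha→Bravo: 291.9 NM  (cumulative 291.9 NM)
Bravo→Charlie: 233.5 NM  (cumulative 525.4 NM)
Cumulative distance at Charlie ≈ 525 NM.

525 NM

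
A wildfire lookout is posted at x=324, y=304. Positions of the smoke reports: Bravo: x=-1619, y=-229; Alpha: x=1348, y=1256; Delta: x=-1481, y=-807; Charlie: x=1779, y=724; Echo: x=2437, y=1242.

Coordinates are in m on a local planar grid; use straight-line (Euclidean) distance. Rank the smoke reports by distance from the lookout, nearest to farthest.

Computing each straight-line distance from x=324, y=304:
Alpha x=1348, y=1256: 1398.2 m
Charlie x=1779, y=724: 1514.4 m
Bravo x=-1619, y=-229: 2014.8 m
Delta x=-1481, y=-807: 2119.5 m
Echo x=2437, y=1242: 2311.8 m

Alpha, Charlie, Bravo, Delta, Echo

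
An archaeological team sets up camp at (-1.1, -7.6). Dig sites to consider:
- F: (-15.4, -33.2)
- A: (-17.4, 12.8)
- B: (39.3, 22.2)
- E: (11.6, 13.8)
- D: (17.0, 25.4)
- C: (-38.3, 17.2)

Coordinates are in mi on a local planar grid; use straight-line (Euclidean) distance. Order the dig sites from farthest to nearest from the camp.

B, C, D, F, A, E

Distance from the camp at (-1.1, -7.6) to each:
B (39.3, 22.2): 50.2 mi
C (-38.3, 17.2): 44.7 mi
D (17.0, 25.4): 37.6 mi
F (-15.4, -33.2): 29.3 mi
A (-17.4, 12.8): 26.1 mi
E (11.6, 13.8): 24.9 mi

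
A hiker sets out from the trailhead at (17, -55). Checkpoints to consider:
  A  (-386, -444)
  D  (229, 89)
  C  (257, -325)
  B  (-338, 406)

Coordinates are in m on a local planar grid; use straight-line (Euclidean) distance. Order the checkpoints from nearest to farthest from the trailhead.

Distance from the trailhead at (17, -55) to each:
D (229, 89): 256.3 m
C (257, -325): 361.2 m
A (-386, -444): 560.1 m
B (-338, 406): 581.8 m

D, C, A, B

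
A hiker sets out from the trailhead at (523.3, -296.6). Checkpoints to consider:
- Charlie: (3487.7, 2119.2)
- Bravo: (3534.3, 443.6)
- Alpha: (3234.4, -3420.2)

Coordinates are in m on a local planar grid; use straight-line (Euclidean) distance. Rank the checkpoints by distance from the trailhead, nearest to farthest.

Bravo, Charlie, Alpha

Distance from the trailhead at (523.3, -296.6) to each:
Bravo (3534.3, 443.6): 3100.6 m
Charlie (3487.7, 2119.2): 3824.1 m
Alpha (3234.4, -3420.2): 4136.1 m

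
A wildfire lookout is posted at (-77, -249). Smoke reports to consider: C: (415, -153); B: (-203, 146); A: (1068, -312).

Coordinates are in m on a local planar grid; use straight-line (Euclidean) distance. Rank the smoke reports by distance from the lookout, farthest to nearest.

Distances from the lookout:
A (1068, -312): 1146.7 m
C (415, -153): 501.3 m
B (-203, 146): 414.6 m

A, C, B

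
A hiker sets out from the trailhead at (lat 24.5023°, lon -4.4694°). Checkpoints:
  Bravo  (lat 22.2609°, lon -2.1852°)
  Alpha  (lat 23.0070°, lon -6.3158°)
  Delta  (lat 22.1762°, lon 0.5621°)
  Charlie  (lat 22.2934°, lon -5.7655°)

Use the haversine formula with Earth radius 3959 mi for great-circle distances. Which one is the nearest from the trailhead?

Distances from the trailhead ((lat 24.5023°, lon -4.4694°)):
Alpha: 155.9 mi
Charlie: 173.3 mi
Bravo: 212.1 mi
Delta: 357.4 mi
The nearest is Alpha at 155.9 mi.

Alpha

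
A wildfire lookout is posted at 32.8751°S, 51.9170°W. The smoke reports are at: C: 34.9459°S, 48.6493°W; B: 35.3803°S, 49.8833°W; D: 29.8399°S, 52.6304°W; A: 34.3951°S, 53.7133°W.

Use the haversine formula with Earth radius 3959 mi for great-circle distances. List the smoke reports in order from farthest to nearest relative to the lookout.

C, D, B, A

Distances from the lookout:
C 34.9459°S, 48.6493°W: 235.7 mi
D 29.8399°S, 52.6304°W: 213.9 mi
B 35.3803°S, 49.8833°W: 208.5 mi
A 34.3951°S, 53.7133°W: 147.3 mi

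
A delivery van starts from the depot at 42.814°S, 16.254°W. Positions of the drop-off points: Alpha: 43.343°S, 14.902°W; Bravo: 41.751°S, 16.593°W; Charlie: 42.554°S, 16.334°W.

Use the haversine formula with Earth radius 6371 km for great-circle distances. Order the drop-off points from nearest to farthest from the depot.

Charlie, Bravo, Alpha

Distance from the depot at 42.814°S, 16.254°W to each:
Charlie 42.554°S, 16.334°W: 29.6 km
Bravo 41.751°S, 16.593°W: 121.4 km
Alpha 43.343°S, 14.902°W: 124.6 km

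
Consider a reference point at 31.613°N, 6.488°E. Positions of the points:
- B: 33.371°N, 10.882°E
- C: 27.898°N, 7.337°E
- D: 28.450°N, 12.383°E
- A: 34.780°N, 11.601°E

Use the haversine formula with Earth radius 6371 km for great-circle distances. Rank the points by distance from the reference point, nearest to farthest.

C, B, A, D

Distances from the reference point:
C 27.898°N, 7.337°E: 421.1 km
B 33.371°N, 10.882°E: 456.1 km
A 34.780°N, 11.601°E: 591.8 km
D 28.450°N, 12.383°E: 667.5 km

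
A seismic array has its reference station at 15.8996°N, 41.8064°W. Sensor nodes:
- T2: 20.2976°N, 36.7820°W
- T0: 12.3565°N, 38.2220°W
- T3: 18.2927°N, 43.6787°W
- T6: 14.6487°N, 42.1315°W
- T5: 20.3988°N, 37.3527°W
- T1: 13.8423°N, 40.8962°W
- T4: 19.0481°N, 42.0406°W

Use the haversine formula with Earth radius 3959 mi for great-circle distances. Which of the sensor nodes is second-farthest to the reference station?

Distance to each, sorted:
T2: 448.5 mi
T5: 426.7 mi
T0: 342.9 mi
T4: 218.1 mi
T3: 206.5 mi
T1: 154.6 mi
T6: 89.1 mi
The second-farthest is T5 at 426.7 mi.

T5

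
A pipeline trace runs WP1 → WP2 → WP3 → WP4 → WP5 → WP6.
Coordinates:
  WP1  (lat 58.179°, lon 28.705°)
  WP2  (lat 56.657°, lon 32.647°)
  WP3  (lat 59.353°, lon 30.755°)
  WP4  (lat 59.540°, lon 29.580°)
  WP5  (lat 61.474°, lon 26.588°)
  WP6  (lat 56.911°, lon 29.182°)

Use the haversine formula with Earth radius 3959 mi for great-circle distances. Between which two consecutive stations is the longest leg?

Leg distances:
WP1→WP2: 180.4 mi
WP2→WP3: 198.7 mi
WP3→WP4: 43.2 mi
WP4→WP5: 167.9 mi
WP5→WP6: 328.3 mi
The longest leg is WP5–WP6 at 328.3 mi.

WP5–WP6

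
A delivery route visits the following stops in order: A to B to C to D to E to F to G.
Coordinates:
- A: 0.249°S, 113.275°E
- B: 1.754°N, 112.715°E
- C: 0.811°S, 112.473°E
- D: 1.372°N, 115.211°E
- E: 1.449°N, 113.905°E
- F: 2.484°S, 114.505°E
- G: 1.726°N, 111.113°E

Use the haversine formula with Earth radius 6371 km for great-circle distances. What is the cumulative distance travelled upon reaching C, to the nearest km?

518 km

Leg distances:
A→B: 231.3 km  (cumulative 231.3 km)
B→C: 286.5 km  (cumulative 517.7 km)
Cumulative distance at C ≈ 518 km.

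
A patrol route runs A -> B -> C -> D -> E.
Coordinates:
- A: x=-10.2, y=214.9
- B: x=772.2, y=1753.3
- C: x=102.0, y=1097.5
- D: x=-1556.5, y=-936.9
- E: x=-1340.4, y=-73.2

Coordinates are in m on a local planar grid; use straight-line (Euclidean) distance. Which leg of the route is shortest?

Leg distances:
A→B: 1725.9 m
B→C: 937.7 m
C→D: 2624.8 m
D→E: 890.3 m
The shortest leg is D–E at 890.3 m.

D–E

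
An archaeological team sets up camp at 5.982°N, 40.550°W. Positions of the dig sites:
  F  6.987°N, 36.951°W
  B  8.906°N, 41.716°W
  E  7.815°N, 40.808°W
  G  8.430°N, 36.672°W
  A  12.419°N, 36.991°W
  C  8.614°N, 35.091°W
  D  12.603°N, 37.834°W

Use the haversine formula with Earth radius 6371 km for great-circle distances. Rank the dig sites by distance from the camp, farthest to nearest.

A, D, C, G, F, B, E

Distances from the camp:
A 12.419°N, 36.991°W: 815.3 km
D 12.603°N, 37.834°W: 794.2 km
C 8.614°N, 35.091°W: 669.4 km
G 8.430°N, 36.672°W: 507.0 km
F 6.987°N, 36.951°W: 413.0 km
B 8.906°N, 41.716°W: 349.6 km
E 7.815°N, 40.808°W: 205.8 km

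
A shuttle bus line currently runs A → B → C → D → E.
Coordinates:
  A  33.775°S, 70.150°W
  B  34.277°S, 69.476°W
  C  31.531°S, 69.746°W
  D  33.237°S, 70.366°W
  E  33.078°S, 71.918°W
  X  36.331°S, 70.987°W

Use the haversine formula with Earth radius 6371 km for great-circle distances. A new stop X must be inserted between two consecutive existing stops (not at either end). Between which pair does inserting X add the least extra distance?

between A and B

Added distance for inserting X between each consecutive pair:
A–B: 477.1 km
B–C: 505.9 km
C–D: 696.1 km
D–E: 574.7 km
Smallest added distance is 477.1 km, inserting between A and B.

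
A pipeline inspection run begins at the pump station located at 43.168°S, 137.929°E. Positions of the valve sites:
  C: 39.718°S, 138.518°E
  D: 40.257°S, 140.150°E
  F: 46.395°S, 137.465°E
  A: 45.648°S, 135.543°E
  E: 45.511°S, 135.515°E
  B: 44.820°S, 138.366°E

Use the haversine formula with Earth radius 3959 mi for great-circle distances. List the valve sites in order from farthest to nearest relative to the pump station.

Distance from the pump station at 43.168°S, 137.929°E to each:
C 39.718°S, 138.518°E: 240.3 mi
D 40.257°S, 140.150°E: 231.5 mi
F 46.395°S, 137.465°E: 224.1 mi
A 45.648°S, 135.543°E: 207.9 mi
E 45.511°S, 135.515°E: 201.1 mi
B 44.820°S, 138.366°E: 116.2 mi

C, D, F, A, E, B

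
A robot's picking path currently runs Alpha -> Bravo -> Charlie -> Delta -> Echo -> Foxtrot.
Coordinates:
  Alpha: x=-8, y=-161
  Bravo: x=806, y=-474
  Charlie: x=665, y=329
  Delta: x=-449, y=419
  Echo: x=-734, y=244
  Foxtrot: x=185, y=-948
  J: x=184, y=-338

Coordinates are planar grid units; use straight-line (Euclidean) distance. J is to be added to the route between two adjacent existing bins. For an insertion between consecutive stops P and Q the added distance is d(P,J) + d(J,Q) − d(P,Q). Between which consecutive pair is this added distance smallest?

between Alpha and Bravo

Added distance for inserting J between each consecutive pair:
Alpha–Bravo: 25.7
Bravo–Charlie: 643.8
Charlie–Delta: 691.5
Delta–Echo: 1739.3
Echo–Foxtrot: 191.8
Smallest added distance is 25.7, inserting between Alpha and Bravo.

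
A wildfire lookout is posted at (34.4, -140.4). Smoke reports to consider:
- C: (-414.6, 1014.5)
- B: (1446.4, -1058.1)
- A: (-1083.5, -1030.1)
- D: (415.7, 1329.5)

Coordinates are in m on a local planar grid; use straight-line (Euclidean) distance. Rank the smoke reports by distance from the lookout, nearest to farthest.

Distances from the lookout:
C (-414.6, 1014.5): 1239.1 m
A (-1083.5, -1030.1): 1428.7 m
D (415.7, 1329.5): 1518.6 m
B (1446.4, -1058.1): 1684.0 m

C, A, D, B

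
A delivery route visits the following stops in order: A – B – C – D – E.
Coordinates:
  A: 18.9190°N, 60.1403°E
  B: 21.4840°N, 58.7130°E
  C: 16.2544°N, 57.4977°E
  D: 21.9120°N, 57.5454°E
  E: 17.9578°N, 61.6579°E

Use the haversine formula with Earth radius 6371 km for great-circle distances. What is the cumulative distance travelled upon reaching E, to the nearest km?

2161 km

Leg distances:
A→B: 321.8 km  (cumulative 321.8 km)
B→C: 595.4 km  (cumulative 917.1 km)
C→D: 629.1 km  (cumulative 1546.3 km)
D→E: 614.8 km  (cumulative 2161.1 km)
Cumulative distance at E ≈ 2161 km.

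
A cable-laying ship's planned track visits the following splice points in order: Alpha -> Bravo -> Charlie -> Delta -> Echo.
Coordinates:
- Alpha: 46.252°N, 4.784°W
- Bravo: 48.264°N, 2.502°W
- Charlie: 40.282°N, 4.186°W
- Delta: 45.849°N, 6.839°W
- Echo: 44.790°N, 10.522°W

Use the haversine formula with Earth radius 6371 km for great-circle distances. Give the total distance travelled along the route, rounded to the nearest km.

2146 km

Leg distances:
Alpha→Bravo: 282.3 km  (cumulative 282.3 km)
Bravo→Charlie: 897.6 km  (cumulative 1179.9 km)
Charlie→Delta: 655.4 km  (cumulative 1835.2 km)
Delta→Echo: 311.1 km  (cumulative 2146.3 km)
Total route length ≈ 2146 km.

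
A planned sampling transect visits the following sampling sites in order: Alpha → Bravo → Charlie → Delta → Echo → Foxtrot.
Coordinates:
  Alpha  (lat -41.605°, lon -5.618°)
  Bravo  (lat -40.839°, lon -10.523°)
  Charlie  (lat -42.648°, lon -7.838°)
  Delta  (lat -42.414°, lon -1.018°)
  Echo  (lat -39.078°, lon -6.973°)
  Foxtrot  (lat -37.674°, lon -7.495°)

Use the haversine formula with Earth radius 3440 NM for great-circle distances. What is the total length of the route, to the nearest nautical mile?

Leg distances:
Alpha→Bravo: 226.2 NM  (cumulative 226.2 NM)
Bravo→Charlie: 162.0 NM  (cumulative 388.2 NM)
Charlie→Delta: 302.0 NM  (cumulative 690.2 NM)
Delta→Echo: 336.7 NM  (cumulative 1027.0 NM)
Echo→Foxtrot: 87.8 NM  (cumulative 1114.8 NM)
Total route length ≈ 1115 NM.

1115 NM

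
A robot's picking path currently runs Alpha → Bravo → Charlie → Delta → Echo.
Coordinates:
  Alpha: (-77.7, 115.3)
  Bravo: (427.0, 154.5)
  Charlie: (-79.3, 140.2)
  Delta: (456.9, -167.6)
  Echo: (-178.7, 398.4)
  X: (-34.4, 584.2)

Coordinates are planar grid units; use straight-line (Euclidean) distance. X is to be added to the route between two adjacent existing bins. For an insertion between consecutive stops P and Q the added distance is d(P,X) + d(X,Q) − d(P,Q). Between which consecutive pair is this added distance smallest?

Added distance for inserting X between each consecutive pair:
Alpha–Bravo: 595.2
Bravo–Charlie: 570.3
Charlie–Delta: 726.1
Delta–Echo: 282.3
Smallest added distance is 282.3, inserting between Delta and Echo.

between Delta and Echo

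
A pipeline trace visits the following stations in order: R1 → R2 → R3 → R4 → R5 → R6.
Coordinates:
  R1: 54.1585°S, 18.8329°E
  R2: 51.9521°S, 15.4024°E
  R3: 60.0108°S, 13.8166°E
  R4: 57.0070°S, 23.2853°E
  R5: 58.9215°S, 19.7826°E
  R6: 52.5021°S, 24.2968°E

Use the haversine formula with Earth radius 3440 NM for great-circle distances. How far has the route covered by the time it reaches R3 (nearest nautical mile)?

668 NM

Leg distances:
R1→R2: 181.3 NM  (cumulative 181.3 NM)
R2→R3: 486.7 NM  (cumulative 668.0 NM)
Cumulative distance at R3 ≈ 668 NM.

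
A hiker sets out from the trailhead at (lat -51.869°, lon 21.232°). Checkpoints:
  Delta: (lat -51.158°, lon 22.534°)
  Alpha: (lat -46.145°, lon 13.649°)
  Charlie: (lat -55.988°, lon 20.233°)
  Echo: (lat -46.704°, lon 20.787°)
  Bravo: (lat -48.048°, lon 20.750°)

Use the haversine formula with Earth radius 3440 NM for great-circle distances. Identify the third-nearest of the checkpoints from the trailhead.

Distance to each, sorted:
Delta: 64.7 NM
Bravo: 230.2 NM
Charlie: 249.8 NM
Echo: 310.6 NM
Alpha: 454.8 NM
The third-nearest is Charlie at 249.8 NM.

Charlie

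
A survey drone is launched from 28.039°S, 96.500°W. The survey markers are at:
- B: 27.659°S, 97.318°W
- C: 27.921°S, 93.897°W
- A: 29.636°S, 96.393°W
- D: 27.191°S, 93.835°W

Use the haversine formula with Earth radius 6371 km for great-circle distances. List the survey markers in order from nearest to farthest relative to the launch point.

B, A, C, D

Distances from the launch point:
B 27.659°S, 97.318°W: 90.8 km
A 29.636°S, 96.393°W: 177.9 km
C 27.921°S, 93.897°W: 255.9 km
D 27.191°S, 93.835°W: 279.0 km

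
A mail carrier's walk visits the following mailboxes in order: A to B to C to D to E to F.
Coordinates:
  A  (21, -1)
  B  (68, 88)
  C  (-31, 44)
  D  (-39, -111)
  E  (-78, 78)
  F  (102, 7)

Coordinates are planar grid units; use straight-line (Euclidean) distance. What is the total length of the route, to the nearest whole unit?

Leg distances:
A→B: 100.6  (cumulative 100.6)
B→C: 108.3  (cumulative 209.0)
C→D: 155.2  (cumulative 364.2)
D→E: 193.0  (cumulative 557.2)
E→F: 193.5  (cumulative 750.7)
Total route length ≈ 751.

751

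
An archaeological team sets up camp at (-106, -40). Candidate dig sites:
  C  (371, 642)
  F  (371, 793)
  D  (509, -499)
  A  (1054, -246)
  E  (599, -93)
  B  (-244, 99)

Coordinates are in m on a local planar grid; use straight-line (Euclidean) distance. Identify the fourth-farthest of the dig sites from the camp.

Distance to each, sorted:
A: 1178.1 m
F: 959.9 m
C: 832.3 m
D: 767.4 m
E: 707.0 m
B: 195.9 m
The fourth-farthest is D at 767.4 m.

D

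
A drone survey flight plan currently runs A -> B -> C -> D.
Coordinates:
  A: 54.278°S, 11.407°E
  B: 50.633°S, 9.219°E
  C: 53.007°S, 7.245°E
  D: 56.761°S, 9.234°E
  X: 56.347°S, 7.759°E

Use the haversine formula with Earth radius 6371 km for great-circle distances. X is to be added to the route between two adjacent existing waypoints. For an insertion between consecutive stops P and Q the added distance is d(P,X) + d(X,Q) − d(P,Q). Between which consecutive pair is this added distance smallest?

between C and D

Added distance for inserting X between each consecutive pair:
A–B: 536.9 km
B–C: 718.7 km
C–D: 38.0 km
Smallest added distance is 38.0 km, inserting between C and D.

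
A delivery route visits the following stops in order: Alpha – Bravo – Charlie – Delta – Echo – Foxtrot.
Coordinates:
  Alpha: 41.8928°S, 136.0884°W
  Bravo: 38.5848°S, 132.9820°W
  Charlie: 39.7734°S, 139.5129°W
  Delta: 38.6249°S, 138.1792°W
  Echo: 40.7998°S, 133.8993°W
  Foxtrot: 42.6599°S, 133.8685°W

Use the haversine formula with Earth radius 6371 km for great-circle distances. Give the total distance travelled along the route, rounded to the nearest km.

Leg distances:
Alpha→Bravo: 452.5 km  (cumulative 452.5 km)
Bravo→Charlie: 578.1 km  (cumulative 1030.6 km)
Charlie→Delta: 171.8 km  (cumulative 1202.4 km)
Delta→Echo: 438.7 km  (cumulative 1641.1 km)
Echo→Foxtrot: 206.8 km  (cumulative 1847.9 km)
Total route length ≈ 1848 km.

1848 km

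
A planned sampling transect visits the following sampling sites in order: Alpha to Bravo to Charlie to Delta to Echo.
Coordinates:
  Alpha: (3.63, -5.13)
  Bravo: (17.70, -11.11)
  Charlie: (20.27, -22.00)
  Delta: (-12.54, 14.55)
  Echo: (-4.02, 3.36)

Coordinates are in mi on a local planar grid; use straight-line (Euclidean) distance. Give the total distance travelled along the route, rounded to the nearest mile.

Leg distances:
Alpha→Bravo: 15.3 mi  (cumulative 15.3 mi)
Bravo→Charlie: 11.2 mi  (cumulative 26.5 mi)
Charlie→Delta: 49.1 mi  (cumulative 75.6 mi)
Delta→Echo: 14.1 mi  (cumulative 89.7 mi)
Total route length ≈ 90 mi.

90 mi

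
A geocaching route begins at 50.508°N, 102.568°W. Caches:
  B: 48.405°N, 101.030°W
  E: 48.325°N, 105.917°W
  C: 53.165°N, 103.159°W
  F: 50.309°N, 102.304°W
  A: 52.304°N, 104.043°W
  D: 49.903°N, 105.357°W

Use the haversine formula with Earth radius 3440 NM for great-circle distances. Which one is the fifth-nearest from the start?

Distances from the start (50.508°N, 102.568°W):
F: 15.6 NM
D: 113.2 NM
A: 121.2 NM
B: 139.8 NM
C: 161.0 NM
E: 185.1 NM
The fifth-nearest is C at 161.0 NM.

C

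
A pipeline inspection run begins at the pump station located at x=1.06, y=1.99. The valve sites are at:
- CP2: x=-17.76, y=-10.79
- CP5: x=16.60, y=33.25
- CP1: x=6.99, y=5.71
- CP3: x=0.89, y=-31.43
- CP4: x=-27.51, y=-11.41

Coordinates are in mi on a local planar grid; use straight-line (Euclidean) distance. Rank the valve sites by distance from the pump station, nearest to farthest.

CP1, CP2, CP4, CP3, CP5

Distance from the pump station at x=1.06, y=1.99 to each:
CP1 x=6.99, y=5.71: 7.0 mi
CP2 x=-17.76, y=-10.79: 22.7 mi
CP4 x=-27.51, y=-11.41: 31.6 mi
CP3 x=0.89, y=-31.43: 33.4 mi
CP5 x=16.60, y=33.25: 34.9 mi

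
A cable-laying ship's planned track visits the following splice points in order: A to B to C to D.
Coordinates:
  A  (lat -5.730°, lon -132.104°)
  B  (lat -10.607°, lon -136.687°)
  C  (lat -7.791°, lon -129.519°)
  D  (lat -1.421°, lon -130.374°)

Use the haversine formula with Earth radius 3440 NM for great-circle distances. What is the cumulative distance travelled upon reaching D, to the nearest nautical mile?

1243 NM

Leg distances:
A→B: 399.8 NM  (cumulative 399.8 NM)
B→C: 457.2 NM  (cumulative 857.0 NM)
C→D: 385.9 NM  (cumulative 1242.9 NM)
Cumulative distance at D ≈ 1243 NM.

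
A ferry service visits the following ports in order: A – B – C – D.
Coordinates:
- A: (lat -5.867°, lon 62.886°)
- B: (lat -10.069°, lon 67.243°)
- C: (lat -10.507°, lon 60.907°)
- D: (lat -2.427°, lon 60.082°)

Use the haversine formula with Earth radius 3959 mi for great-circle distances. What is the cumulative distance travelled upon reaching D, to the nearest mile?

Leg distances:
A→B: 416.1 mi  (cumulative 416.1 mi)
B→C: 431.8 mi  (cumulative 847.9 mi)
C→D: 561.2 mi  (cumulative 1409.1 mi)
Cumulative distance at D ≈ 1409 mi.

1409 mi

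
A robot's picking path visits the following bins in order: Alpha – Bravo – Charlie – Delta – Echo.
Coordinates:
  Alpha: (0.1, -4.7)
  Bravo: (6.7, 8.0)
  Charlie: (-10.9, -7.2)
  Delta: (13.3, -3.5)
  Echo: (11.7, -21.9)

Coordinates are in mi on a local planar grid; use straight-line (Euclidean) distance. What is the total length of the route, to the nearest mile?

81 mi

Leg distances:
Alpha→Bravo: 14.3 mi  (cumulative 14.3 mi)
Bravo→Charlie: 23.3 mi  (cumulative 37.6 mi)
Charlie→Delta: 24.5 mi  (cumulative 62.0 mi)
Delta→Echo: 18.5 mi  (cumulative 80.5 mi)
Total route length ≈ 81 mi.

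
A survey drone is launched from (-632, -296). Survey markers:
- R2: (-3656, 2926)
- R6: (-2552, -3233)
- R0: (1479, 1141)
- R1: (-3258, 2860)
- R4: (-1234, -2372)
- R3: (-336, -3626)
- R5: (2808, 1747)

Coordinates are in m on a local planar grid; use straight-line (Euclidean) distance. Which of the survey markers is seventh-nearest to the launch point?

R2

Distance to each, sorted:
R4: 2161.5 m
R0: 2553.7 m
R3: 3343.1 m
R6: 3508.9 m
R5: 4000.9 m
R1: 4105.6 m
R2: 4418.8 m
The seventh-nearest is R2 at 4418.8 m.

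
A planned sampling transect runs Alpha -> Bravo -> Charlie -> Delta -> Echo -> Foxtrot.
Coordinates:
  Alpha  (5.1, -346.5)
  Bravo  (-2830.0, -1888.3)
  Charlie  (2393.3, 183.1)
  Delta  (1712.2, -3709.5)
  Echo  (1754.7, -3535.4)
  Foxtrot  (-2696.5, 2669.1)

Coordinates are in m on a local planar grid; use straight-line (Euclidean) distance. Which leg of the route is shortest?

Leg distances:
Alpha→Bravo: 3227.2 m
Bravo→Charlie: 5619.0 m
Charlie→Delta: 3951.7 m
Delta→Echo: 179.2 m
Echo→Foxtrot: 7636.0 m
The shortest leg is Delta–Echo at 179.2 m.

Delta–Echo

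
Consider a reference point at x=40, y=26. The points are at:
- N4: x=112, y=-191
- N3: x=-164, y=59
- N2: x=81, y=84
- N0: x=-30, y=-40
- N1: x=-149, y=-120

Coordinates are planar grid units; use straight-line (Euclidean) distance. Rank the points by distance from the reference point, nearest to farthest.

Computing each straight-line distance from x=40, y=26:
N2 x=81, y=84: 71.0
N0 x=-30, y=-40: 96.2
N3 x=-164, y=59: 206.7
N4 x=112, y=-191: 228.6
N1 x=-149, y=-120: 238.8

N2, N0, N3, N4, N1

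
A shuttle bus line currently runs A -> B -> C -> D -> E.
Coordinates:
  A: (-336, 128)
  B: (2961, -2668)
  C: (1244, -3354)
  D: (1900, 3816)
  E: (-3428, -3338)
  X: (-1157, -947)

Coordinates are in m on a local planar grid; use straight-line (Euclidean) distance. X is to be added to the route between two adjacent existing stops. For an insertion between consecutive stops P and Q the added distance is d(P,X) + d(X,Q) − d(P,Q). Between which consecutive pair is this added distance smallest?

Added distance for inserting X between each consecutive pair:
A–B: 1492.9 m
B–C: 6014.0 m
C–D: 1859.5 m
D–E: 37.2 m
Smallest added distance is 37.2 m, inserting between D and E.

between D and E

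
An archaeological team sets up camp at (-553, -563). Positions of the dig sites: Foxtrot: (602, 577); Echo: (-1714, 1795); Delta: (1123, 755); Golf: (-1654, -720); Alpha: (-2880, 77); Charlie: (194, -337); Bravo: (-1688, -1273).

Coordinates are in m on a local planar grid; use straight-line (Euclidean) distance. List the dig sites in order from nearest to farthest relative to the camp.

Computing each straight-line distance from (-553, -563):
Charlie (194, -337): 780.4 m
Golf (-1654, -720): 1112.1 m
Bravo (-1688, -1273): 1338.8 m
Foxtrot (602, 577): 1622.8 m
Delta (1123, 755): 2132.2 m
Alpha (-2880, 77): 2413.4 m
Echo (-1714, 1795): 2628.3 m

Charlie, Golf, Bravo, Foxtrot, Delta, Alpha, Echo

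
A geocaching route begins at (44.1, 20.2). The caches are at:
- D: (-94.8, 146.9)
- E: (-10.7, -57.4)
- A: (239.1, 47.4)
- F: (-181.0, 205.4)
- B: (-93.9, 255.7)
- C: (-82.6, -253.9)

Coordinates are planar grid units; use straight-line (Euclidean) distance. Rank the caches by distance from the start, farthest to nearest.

Computing each straight-line distance from (44.1, 20.2):
C (-82.6, -253.9): 302.0
F (-181.0, 205.4): 291.5
B (-93.9, 255.7): 273.0
A (239.1, 47.4): 196.9
D (-94.8, 146.9): 188.0
E (-10.7, -57.4): 95.0

C, F, B, A, D, E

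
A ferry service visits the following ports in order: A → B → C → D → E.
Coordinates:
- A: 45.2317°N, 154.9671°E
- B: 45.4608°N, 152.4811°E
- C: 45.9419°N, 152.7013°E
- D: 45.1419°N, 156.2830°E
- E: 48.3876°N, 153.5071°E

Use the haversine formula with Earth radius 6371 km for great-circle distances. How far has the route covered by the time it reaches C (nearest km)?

252 km

Leg distances:
A→B: 195.9 km  (cumulative 195.9 km)
B→C: 56.2 km  (cumulative 252.1 km)
Cumulative distance at C ≈ 252 km.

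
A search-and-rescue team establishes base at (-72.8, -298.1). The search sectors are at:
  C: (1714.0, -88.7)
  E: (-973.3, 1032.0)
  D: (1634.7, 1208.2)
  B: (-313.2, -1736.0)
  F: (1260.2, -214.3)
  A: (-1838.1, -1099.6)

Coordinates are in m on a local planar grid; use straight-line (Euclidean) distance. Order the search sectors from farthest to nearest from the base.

D, A, C, E, B, F

Distance from the base at (-72.8, -298.1) to each:
D (1634.7, 1208.2): 2276.9 m
A (-1838.1, -1099.6): 1938.7 m
C (1714.0, -88.7): 1799.0 m
E (-973.3, 1032.0): 1606.3 m
B (-313.2, -1736.0): 1457.9 m
F (1260.2, -214.3): 1335.6 m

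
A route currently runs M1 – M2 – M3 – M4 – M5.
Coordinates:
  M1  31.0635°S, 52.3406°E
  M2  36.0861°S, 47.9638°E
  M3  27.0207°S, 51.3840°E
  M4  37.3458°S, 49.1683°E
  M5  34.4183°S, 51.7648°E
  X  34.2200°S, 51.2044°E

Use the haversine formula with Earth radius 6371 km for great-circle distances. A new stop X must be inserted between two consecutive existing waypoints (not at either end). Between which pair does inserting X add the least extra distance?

Added distance for inserting X between each consecutive pair:
M1–M2: 37.1 km
M2–M3: 102.4 km
M3–M4: 27.0 km
M4–M5: 48.3 km
Smallest added distance is 27.0 km, inserting between M3 and M4.

between M3 and M4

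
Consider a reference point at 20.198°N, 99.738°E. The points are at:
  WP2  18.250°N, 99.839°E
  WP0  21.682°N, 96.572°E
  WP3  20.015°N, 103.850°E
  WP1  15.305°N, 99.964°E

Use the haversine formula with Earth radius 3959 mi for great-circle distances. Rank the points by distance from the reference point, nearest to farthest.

WP2, WP0, WP3, WP1

Computing each great-circle distance from 20.198°N, 99.738°E:
WP2 18.250°N, 99.839°E: 134.8 mi
WP0 21.682°N, 96.572°E: 228.6 mi
WP3 20.015°N, 103.850°E: 267.1 mi
WP1 15.305°N, 99.964°E: 338.4 mi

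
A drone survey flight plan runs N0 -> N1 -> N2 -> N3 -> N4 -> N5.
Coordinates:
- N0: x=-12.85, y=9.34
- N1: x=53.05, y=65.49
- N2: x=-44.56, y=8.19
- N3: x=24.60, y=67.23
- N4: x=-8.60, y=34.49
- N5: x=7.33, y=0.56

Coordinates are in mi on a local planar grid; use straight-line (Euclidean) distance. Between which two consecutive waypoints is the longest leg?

N1–N2

Leg distances:
N0→N1: 86.6 mi
N1→N2: 113.2 mi
N2→N3: 90.9 mi
N3→N4: 46.6 mi
N4→N5: 37.5 mi
The longest leg is N1–N2 at 113.2 mi.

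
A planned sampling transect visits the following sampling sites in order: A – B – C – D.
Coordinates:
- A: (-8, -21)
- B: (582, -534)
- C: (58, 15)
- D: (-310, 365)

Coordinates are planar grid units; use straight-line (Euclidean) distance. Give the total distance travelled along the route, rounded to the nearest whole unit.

2049

Leg distances:
A→B: 781.8  (cumulative 781.8)
B→C: 758.9  (cumulative 1540.8)
C→D: 507.9  (cumulative 2048.6)
Total route length ≈ 2049.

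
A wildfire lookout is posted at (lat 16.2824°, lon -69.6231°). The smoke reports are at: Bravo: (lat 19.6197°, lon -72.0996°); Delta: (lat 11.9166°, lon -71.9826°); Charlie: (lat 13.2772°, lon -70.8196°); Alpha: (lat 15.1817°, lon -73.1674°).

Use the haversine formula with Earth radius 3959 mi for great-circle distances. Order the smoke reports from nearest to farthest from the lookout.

Charlie, Alpha, Bravo, Delta

Distance from the lookout at (lat 16.2824°, lon -69.6231°) to each:
Charlie (lat 13.2772°, lon -70.8196°): 222.5 mi
Alpha (lat 15.1817°, lon -73.1674°): 247.7 mi
Bravo (lat 19.6197°, lon -72.0996°): 282.3 mi
Delta (lat 11.9166°, lon -71.9826°): 340.6 mi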